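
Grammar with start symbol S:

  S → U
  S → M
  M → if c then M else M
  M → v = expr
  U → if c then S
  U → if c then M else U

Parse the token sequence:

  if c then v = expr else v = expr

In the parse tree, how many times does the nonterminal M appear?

3

[S [M if c then [M v = expr] else [M v = expr]]]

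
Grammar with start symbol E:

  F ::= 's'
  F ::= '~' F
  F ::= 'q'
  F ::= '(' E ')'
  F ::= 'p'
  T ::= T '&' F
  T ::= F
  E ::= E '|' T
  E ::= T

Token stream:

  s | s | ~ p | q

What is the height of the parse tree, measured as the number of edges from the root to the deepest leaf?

[E [E [E [E [T [F s]]] | [T [F s]]] | [T [F ~ [F p]]]] | [T [F q]]]

6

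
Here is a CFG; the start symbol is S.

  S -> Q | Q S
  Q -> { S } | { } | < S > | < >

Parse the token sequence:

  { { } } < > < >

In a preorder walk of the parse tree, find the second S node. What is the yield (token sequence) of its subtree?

{ }

[S [Q { [S [Q { }]] }] [S [Q < >] [S [Q < >]]]]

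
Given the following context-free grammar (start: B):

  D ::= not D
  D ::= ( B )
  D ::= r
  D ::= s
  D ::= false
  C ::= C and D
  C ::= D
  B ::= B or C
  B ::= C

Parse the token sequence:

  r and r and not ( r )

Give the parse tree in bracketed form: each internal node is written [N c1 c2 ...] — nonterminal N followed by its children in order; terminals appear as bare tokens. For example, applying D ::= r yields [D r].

[B [C [C [C [D r]] and [D r]] and [D not [D ( [B [C [D r]]] )]]]]

B
C
C and D
C and D and D
D and D and D
r and D and D
r and r and D
r and r and not D
r and r and not ( B )
r and r and not ( C )
r and r and not ( D )
r and r and not ( r )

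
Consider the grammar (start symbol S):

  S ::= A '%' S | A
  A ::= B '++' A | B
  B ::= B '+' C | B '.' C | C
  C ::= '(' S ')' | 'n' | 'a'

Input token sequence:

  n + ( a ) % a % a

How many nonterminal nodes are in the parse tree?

[S [A [B [B [C n]] + [C ( [S [A [B [C a]]]] )]]] % [S [A [B [C a]]] % [S [A [B [C a]]]]]]

18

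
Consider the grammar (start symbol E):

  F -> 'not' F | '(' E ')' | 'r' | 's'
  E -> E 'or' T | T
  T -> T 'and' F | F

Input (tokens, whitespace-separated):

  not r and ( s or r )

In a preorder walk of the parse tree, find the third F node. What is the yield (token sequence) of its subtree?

( s or r )

[E [T [T [F not [F r]]] and [F ( [E [E [T [F s]]] or [T [F r]]] )]]]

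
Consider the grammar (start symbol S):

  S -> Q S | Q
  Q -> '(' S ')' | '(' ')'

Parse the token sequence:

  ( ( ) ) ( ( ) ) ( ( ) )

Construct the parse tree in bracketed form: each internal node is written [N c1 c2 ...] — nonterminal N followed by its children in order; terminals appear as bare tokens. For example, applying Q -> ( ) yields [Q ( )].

S
Q S
( S ) S
( Q ) S
( ( ) ) S
( ( ) ) Q S
( ( ) ) ( S ) S
( ( ) ) ( Q ) S
( ( ) ) ( ( ) ) S
( ( ) ) ( ( ) ) Q
( ( ) ) ( ( ) ) ( S )
( ( ) ) ( ( ) ) ( Q )
( ( ) ) ( ( ) ) ( ( ) )

[S [Q ( [S [Q ( )]] )] [S [Q ( [S [Q ( )]] )] [S [Q ( [S [Q ( )]] )]]]]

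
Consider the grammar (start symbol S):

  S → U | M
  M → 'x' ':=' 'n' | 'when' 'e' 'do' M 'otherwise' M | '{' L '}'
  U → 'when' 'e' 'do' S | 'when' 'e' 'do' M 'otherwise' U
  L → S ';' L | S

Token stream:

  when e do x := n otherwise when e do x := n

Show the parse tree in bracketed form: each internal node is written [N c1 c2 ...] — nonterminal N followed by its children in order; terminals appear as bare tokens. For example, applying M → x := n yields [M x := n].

S
U
when e do M otherwise U
when e do x := n otherwise U
when e do x := n otherwise when e do S
when e do x := n otherwise when e do M
when e do x := n otherwise when e do x := n

[S [U when e do [M x := n] otherwise [U when e do [S [M x := n]]]]]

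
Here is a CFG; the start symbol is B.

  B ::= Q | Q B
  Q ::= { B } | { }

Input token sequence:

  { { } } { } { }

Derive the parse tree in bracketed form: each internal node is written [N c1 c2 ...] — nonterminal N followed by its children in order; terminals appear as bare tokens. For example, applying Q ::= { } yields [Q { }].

[B [Q { [B [Q { }]] }] [B [Q { }] [B [Q { }]]]]

B
Q B
{ B } B
{ Q } B
{ { } } B
{ { } } Q B
{ { } } { } B
{ { } } { } Q
{ { } } { } { }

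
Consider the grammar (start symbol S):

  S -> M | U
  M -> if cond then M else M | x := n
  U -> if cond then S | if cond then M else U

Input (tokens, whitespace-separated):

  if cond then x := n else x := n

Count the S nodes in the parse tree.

1

[S [M if cond then [M x := n] else [M x := n]]]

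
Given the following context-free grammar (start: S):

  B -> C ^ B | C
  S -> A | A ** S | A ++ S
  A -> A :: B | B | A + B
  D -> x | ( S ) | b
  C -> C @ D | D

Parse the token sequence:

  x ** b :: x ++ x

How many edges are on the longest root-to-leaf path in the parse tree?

[S [A [B [C [D x]]]] ** [S [A [A [B [C [D b]]]] :: [B [C [D x]]]] ++ [S [A [B [C [D x]]]]]]]

7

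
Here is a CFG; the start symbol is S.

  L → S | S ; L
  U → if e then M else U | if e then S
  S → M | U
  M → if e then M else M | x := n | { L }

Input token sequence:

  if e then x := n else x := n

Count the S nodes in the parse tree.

1

[S [M if e then [M x := n] else [M x := n]]]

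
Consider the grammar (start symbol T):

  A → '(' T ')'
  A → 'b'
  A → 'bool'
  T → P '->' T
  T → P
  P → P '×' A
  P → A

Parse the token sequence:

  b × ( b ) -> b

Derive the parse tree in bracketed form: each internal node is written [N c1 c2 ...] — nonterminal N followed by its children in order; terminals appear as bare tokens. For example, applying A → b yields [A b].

T
P -> T
P × A -> T
A × A -> T
b × A -> T
b × ( T ) -> T
b × ( P ) -> T
b × ( A ) -> T
b × ( b ) -> T
b × ( b ) -> P
b × ( b ) -> A
b × ( b ) -> b

[T [P [P [A b]] × [A ( [T [P [A b]]] )]] -> [T [P [A b]]]]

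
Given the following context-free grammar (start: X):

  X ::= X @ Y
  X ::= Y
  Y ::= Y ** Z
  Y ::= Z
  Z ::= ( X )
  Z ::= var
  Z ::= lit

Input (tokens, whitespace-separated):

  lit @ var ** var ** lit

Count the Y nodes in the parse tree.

[X [X [Y [Z lit]]] @ [Y [Y [Y [Z var]] ** [Z var]] ** [Z lit]]]

4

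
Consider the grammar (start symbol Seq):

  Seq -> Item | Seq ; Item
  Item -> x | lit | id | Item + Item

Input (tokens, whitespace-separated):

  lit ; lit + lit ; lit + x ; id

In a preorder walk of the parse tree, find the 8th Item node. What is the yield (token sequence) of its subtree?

id

[Seq [Seq [Seq [Seq [Item lit]] ; [Item [Item lit] + [Item lit]]] ; [Item [Item lit] + [Item x]]] ; [Item id]]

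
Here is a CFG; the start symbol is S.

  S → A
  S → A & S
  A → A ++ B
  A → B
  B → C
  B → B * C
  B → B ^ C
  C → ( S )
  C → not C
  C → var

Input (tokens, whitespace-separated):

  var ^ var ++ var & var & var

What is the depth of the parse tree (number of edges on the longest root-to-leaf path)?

6

[S [A [A [B [B [C var]] ^ [C var]]] ++ [B [C var]]] & [S [A [B [C var]]] & [S [A [B [C var]]]]]]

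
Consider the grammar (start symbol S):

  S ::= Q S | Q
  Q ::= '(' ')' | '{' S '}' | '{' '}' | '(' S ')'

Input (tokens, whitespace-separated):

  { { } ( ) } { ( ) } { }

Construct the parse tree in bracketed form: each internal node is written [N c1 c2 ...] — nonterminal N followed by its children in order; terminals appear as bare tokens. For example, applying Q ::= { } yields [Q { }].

[S [Q { [S [Q { }] [S [Q ( )]]] }] [S [Q { [S [Q ( )]] }] [S [Q { }]]]]

S
Q S
{ S } S
{ Q S } S
{ { } S } S
{ { } Q } S
{ { } ( ) } S
{ { } ( ) } Q S
{ { } ( ) } { S } S
{ { } ( ) } { Q } S
{ { } ( ) } { ( ) } S
{ { } ( ) } { ( ) } Q
{ { } ( ) } { ( ) } { }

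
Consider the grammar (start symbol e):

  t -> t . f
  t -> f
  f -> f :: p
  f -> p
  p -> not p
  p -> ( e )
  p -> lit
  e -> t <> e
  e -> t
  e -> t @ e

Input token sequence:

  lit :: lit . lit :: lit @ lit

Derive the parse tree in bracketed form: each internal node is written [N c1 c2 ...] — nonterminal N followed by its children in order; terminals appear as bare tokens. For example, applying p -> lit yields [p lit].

[e [t [t [f [f [p lit]] :: [p lit]]] . [f [f [p lit]] :: [p lit]]] @ [e [t [f [p lit]]]]]

e
t @ e
t . f @ e
f . f @ e
f :: p . f @ e
p :: p . f @ e
lit :: p . f @ e
lit :: lit . f @ e
lit :: lit . f :: p @ e
lit :: lit . p :: p @ e
lit :: lit . lit :: p @ e
lit :: lit . lit :: lit @ e
lit :: lit . lit :: lit @ t
lit :: lit . lit :: lit @ f
lit :: lit . lit :: lit @ p
lit :: lit . lit :: lit @ lit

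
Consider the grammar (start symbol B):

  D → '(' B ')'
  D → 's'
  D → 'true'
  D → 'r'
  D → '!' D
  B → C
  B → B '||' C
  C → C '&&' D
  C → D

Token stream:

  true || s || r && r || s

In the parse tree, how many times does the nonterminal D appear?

5

[B [B [B [B [C [D true]]] || [C [D s]]] || [C [C [D r]] && [D r]]] || [C [D s]]]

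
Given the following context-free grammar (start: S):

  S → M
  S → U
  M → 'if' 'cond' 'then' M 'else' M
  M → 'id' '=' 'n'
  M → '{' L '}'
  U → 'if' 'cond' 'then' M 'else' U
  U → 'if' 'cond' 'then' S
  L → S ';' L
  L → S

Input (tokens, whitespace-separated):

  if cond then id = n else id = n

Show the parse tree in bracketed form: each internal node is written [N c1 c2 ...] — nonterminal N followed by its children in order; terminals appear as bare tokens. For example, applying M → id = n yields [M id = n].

S
M
if cond then M else M
if cond then id = n else M
if cond then id = n else id = n

[S [M if cond then [M id = n] else [M id = n]]]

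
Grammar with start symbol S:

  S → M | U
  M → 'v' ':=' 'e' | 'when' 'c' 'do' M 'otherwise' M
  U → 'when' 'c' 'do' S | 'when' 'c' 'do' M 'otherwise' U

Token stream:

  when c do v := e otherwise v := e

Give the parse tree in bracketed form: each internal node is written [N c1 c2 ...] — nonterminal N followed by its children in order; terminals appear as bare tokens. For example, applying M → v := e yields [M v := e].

[S [M when c do [M v := e] otherwise [M v := e]]]

S
M
when c do M otherwise M
when c do v := e otherwise M
when c do v := e otherwise v := e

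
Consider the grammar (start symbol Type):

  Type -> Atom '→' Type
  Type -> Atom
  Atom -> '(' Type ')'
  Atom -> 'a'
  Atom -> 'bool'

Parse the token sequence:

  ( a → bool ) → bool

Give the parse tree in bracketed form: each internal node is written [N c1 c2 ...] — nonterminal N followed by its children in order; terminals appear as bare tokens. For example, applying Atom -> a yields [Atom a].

Type
Atom → Type
( Type ) → Type
( Atom → Type ) → Type
( a → Type ) → Type
( a → Atom ) → Type
( a → bool ) → Type
( a → bool ) → Atom
( a → bool ) → bool

[Type [Atom ( [Type [Atom a] → [Type [Atom bool]]] )] → [Type [Atom bool]]]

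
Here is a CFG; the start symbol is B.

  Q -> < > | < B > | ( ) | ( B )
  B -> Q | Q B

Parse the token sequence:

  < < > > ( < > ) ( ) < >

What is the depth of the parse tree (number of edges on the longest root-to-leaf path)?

[B [Q < [B [Q < >]] >] [B [Q ( [B [Q < >]] )] [B [Q ( )] [B [Q < >]]]]]

5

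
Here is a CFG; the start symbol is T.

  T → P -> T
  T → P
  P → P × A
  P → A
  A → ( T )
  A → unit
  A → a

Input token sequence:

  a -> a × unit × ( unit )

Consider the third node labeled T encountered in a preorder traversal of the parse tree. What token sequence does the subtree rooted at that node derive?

[T [P [A a]] -> [T [P [P [P [A a]] × [A unit]] × [A ( [T [P [A unit]]] )]]]]

unit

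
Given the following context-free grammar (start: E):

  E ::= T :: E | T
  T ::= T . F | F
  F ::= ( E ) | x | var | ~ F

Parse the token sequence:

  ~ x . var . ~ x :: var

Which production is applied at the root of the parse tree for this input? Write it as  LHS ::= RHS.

[E [T [T [T [F ~ [F x]]] . [F var]] . [F ~ [F x]]] :: [E [T [F var]]]]

E ::= T :: E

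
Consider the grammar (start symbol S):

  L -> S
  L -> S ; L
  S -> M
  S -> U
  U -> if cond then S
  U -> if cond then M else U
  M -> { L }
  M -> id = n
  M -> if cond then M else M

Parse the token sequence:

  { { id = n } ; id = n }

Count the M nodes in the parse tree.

4

[S [M { [L [S [M { [L [S [M id = n]]] }]] ; [L [S [M id = n]]]] }]]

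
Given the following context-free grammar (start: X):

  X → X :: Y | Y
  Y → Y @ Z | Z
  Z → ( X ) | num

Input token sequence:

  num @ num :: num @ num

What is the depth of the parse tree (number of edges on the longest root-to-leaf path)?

5

[X [X [Y [Y [Z num]] @ [Z num]]] :: [Y [Y [Z num]] @ [Z num]]]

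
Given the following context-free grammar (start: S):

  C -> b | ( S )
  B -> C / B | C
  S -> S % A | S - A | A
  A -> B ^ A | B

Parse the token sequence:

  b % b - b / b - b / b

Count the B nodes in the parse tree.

6

[S [S [S [S [A [B [C b]]]] % [A [B [C b]]]] - [A [B [C b] / [B [C b]]]]] - [A [B [C b] / [B [C b]]]]]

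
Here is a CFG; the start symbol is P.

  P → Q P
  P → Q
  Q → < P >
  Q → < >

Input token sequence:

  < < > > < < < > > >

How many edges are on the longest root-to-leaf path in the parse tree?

[P [Q < [P [Q < >]] >] [P [Q < [P [Q < [P [Q < >]] >]] >]]]

7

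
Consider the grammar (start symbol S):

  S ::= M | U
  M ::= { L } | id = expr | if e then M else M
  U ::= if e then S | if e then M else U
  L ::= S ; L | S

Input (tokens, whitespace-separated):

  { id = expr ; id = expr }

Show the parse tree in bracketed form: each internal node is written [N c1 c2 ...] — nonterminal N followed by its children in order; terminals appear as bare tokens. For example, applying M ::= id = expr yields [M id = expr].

[S [M { [L [S [M id = expr]] ; [L [S [M id = expr]]]] }]]

S
M
{ L }
{ S ; L }
{ M ; L }
{ id = expr ; L }
{ id = expr ; S }
{ id = expr ; M }
{ id = expr ; id = expr }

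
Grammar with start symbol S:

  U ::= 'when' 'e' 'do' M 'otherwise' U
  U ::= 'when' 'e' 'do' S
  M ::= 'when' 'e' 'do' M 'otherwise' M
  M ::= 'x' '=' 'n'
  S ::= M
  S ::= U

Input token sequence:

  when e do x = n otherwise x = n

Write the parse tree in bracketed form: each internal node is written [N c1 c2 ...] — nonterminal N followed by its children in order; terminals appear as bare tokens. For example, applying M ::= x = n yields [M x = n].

[S [M when e do [M x = n] otherwise [M x = n]]]

S
M
when e do M otherwise M
when e do x = n otherwise M
when e do x = n otherwise x = n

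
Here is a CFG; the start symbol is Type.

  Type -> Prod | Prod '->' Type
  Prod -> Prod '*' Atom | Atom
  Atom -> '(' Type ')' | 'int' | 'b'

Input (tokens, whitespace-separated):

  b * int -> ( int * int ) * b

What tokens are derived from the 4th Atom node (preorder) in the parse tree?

[Type [Prod [Prod [Atom b]] * [Atom int]] -> [Type [Prod [Prod [Atom ( [Type [Prod [Prod [Atom int]] * [Atom int]]] )]] * [Atom b]]]]

int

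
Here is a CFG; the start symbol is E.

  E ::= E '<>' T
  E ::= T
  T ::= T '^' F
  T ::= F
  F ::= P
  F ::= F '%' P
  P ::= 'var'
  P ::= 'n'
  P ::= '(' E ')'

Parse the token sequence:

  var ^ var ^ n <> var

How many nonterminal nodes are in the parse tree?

14

[E [E [T [T [T [F [P var]]] ^ [F [P var]]] ^ [F [P n]]]] <> [T [F [P var]]]]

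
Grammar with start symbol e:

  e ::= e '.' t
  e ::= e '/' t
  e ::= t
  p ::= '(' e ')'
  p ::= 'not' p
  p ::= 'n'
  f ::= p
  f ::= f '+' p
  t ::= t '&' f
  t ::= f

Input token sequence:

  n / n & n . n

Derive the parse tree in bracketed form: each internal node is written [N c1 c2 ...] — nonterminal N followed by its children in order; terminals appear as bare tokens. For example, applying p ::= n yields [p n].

[e [e [e [t [f [p n]]]] / [t [t [f [p n]]] & [f [p n]]]] . [t [f [p n]]]]

e
e . t
e / t . t
t / t . t
f / t . t
p / t . t
n / t . t
n / t & f . t
n / f & f . t
n / p & f . t
n / n & f . t
n / n & p . t
n / n & n . t
n / n & n . f
n / n & n . p
n / n & n . n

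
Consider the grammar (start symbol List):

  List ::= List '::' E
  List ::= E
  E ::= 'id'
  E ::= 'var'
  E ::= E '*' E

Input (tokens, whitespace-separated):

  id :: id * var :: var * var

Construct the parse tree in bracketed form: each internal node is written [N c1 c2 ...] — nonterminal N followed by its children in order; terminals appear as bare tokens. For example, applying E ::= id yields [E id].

List
List :: E
List :: E :: E
E :: E :: E
id :: E :: E
id :: E * E :: E
id :: id * E :: E
id :: id * var :: E
id :: id * var :: E * E
id :: id * var :: var * E
id :: id * var :: var * var

[List [List [List [E id]] :: [E [E id] * [E var]]] :: [E [E var] * [E var]]]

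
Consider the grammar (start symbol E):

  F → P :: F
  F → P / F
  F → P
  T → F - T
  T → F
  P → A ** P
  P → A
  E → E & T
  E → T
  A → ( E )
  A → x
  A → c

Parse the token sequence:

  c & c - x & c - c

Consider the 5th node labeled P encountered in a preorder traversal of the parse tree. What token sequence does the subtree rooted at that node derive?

c

[E [E [E [T [F [P [A c]]]]] & [T [F [P [A c]]] - [T [F [P [A x]]]]]] & [T [F [P [A c]]] - [T [F [P [A c]]]]]]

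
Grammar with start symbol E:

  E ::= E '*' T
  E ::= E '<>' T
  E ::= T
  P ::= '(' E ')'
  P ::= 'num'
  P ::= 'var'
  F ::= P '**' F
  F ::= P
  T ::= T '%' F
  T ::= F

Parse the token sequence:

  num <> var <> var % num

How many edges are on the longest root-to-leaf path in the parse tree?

6

[E [E [E [T [F [P num]]]] <> [T [F [P var]]]] <> [T [T [F [P var]]] % [F [P num]]]]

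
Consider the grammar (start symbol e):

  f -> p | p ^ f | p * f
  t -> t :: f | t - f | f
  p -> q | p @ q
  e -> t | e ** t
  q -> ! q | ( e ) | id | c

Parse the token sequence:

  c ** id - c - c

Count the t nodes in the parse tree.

4

[e [e [t [f [p [q c]]]]] ** [t [t [t [f [p [q id]]]] - [f [p [q c]]]] - [f [p [q c]]]]]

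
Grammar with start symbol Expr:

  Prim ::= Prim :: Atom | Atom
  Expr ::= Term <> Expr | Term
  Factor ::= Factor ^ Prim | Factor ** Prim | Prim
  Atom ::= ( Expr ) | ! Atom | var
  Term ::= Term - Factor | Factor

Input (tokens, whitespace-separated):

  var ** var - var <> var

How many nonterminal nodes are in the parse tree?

17

[Expr [Term [Term [Factor [Factor [Prim [Atom var]]] ** [Prim [Atom var]]]] - [Factor [Prim [Atom var]]]] <> [Expr [Term [Factor [Prim [Atom var]]]]]]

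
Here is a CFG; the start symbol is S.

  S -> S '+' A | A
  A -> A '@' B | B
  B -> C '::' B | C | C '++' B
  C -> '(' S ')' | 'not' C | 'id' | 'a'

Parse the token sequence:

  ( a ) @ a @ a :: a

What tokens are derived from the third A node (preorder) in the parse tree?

[S [A [A [A [B [C ( [S [A [B [C a]]]] )]]] @ [B [C a]]] @ [B [C a] :: [B [C a]]]]]

( a )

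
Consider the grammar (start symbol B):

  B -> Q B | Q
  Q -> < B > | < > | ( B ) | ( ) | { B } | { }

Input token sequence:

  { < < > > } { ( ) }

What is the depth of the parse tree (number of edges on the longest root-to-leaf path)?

6

[B [Q { [B [Q < [B [Q < >]] >]] }] [B [Q { [B [Q ( )]] }]]]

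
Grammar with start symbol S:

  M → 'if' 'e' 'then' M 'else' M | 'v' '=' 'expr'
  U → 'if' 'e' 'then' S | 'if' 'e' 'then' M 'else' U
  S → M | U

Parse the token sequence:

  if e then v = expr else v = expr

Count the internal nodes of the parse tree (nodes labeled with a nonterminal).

4

[S [M if e then [M v = expr] else [M v = expr]]]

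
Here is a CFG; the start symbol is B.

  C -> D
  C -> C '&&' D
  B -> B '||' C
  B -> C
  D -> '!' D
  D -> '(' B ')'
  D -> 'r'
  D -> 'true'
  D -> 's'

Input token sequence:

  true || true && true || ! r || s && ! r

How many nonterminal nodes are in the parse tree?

[B [B [B [B [C [D true]]] || [C [C [D true]] && [D true]]] || [C [D ! [D r]]]] || [C [C [D s]] && [D ! [D r]]]]

18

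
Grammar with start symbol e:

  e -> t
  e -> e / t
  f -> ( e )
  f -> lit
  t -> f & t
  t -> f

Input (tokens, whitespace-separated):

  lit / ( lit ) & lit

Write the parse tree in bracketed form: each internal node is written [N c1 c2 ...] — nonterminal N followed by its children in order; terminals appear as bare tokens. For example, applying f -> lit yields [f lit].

e
e / t
t / t
f / t
lit / t
lit / f & t
lit / ( e ) & t
lit / ( t ) & t
lit / ( f ) & t
lit / ( lit ) & t
lit / ( lit ) & f
lit / ( lit ) & lit

[e [e [t [f lit]]] / [t [f ( [e [t [f lit]]] )] & [t [f lit]]]]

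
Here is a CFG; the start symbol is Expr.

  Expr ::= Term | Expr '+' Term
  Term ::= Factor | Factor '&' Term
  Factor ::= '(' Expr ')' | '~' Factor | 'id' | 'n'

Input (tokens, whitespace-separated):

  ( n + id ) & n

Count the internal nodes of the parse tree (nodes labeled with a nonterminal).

[Expr [Term [Factor ( [Expr [Expr [Term [Factor n]]] + [Term [Factor id]]] )] & [Term [Factor n]]]]

11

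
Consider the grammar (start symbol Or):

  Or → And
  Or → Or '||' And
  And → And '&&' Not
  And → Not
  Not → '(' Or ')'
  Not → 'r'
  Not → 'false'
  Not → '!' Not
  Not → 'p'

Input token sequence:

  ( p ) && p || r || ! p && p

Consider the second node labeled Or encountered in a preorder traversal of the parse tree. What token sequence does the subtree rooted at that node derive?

[Or [Or [Or [And [And [Not ( [Or [And [Not p]]] )]] && [Not p]]] || [And [Not r]]] || [And [And [Not ! [Not p]]] && [Not p]]]

( p ) && p || r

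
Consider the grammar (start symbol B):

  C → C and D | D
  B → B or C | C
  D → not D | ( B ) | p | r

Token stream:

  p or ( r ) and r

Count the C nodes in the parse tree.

4

[B [B [C [D p]]] or [C [C [D ( [B [C [D r]]] )]] and [D r]]]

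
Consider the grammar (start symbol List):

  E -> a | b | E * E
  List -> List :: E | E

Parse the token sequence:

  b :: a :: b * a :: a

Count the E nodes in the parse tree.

6

[List [List [List [List [E b]] :: [E a]] :: [E [E b] * [E a]]] :: [E a]]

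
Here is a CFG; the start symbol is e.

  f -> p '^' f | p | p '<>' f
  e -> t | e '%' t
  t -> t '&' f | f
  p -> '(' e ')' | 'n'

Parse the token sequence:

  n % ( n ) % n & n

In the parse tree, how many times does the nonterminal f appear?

[e [e [e [t [f [p n]]]] % [t [f [p ( [e [t [f [p n]]]] )]]]] % [t [t [f [p n]]] & [f [p n]]]]

5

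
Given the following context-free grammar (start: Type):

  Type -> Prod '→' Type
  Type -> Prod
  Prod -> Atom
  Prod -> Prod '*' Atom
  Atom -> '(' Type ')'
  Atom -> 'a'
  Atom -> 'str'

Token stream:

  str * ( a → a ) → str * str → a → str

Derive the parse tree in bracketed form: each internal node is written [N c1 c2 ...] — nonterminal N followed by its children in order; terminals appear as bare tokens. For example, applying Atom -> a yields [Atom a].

Type
Prod → Type
Prod * Atom → Type
Atom * Atom → Type
str * Atom → Type
str * ( Type ) → Type
str * ( Prod → Type ) → Type
str * ( Atom → Type ) → Type
str * ( a → Type ) → Type
str * ( a → Prod ) → Type
str * ( a → Atom ) → Type
str * ( a → a ) → Type
str * ( a → a ) → Prod → Type
str * ( a → a ) → Prod * Atom → Type
str * ( a → a ) → Atom * Atom → Type
str * ( a → a ) → str * Atom → Type
str * ( a → a ) → str * str → Type
str * ( a → a ) → str * str → Prod → Type
str * ( a → a ) → str * str → Atom → Type
str * ( a → a ) → str * str → a → Type
str * ( a → a ) → str * str → a → Prod
str * ( a → a ) → str * str → a → Atom
str * ( a → a ) → str * str → a → str

[Type [Prod [Prod [Atom str]] * [Atom ( [Type [Prod [Atom a]] → [Type [Prod [Atom a]]]] )]] → [Type [Prod [Prod [Atom str]] * [Atom str]] → [Type [Prod [Atom a]] → [Type [Prod [Atom str]]]]]]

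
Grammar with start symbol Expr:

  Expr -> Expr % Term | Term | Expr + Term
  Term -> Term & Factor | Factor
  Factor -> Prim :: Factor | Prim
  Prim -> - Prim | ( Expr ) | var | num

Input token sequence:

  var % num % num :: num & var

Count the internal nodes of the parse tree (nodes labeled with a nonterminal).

17

[Expr [Expr [Expr [Term [Factor [Prim var]]]] % [Term [Factor [Prim num]]]] % [Term [Term [Factor [Prim num] :: [Factor [Prim num]]]] & [Factor [Prim var]]]]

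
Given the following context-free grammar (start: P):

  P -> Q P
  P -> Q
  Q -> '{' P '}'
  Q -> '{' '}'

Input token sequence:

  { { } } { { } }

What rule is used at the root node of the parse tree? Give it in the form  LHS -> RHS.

P -> Q P

[P [Q { [P [Q { }]] }] [P [Q { [P [Q { }]] }]]]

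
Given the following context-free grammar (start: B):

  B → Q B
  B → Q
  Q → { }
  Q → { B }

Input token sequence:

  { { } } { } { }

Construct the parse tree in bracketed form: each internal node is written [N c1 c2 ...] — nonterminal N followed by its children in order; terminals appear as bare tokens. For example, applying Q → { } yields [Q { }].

B
Q B
{ B } B
{ Q } B
{ { } } B
{ { } } Q B
{ { } } { } B
{ { } } { } Q
{ { } } { } { }

[B [Q { [B [Q { }]] }] [B [Q { }] [B [Q { }]]]]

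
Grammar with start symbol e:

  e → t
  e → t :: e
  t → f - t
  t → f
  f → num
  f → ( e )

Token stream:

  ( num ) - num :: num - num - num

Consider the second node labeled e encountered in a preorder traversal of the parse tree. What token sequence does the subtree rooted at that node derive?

[e [t [f ( [e [t [f num]]] )] - [t [f num]]] :: [e [t [f num] - [t [f num] - [t [f num]]]]]]

num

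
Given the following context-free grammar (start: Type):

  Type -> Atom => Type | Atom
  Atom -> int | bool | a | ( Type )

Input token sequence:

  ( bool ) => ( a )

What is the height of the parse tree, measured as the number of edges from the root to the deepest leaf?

5

[Type [Atom ( [Type [Atom bool]] )] => [Type [Atom ( [Type [Atom a]] )]]]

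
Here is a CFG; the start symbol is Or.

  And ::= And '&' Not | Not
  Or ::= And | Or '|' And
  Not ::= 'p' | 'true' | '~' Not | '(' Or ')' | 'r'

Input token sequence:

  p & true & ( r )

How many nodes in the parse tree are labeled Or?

[Or [And [And [And [Not p]] & [Not true]] & [Not ( [Or [And [Not r]]] )]]]

2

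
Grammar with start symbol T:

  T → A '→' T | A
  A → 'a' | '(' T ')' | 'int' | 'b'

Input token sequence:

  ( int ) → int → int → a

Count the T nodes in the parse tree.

[T [A ( [T [A int]] )] → [T [A int] → [T [A int] → [T [A a]]]]]

5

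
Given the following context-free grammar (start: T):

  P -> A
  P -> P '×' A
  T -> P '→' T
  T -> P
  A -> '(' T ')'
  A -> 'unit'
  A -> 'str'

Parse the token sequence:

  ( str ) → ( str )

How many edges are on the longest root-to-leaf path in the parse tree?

7

[T [P [A ( [T [P [A str]]] )]] → [T [P [A ( [T [P [A str]]] )]]]]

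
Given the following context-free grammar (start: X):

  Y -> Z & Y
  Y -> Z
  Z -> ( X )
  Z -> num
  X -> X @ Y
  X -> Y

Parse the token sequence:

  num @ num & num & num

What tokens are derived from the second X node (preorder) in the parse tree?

[X [X [Y [Z num]]] @ [Y [Z num] & [Y [Z num] & [Y [Z num]]]]]

num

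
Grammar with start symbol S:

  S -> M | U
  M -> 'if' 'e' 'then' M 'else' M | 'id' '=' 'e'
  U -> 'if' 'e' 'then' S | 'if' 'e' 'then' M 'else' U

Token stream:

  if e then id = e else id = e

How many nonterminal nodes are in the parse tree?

[S [M if e then [M id = e] else [M id = e]]]

4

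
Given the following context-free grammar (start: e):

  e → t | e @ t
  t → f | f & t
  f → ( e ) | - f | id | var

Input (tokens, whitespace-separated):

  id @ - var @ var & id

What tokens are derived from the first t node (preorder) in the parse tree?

id

[e [e [e [t [f id]]] @ [t [f - [f var]]]] @ [t [f var] & [t [f id]]]]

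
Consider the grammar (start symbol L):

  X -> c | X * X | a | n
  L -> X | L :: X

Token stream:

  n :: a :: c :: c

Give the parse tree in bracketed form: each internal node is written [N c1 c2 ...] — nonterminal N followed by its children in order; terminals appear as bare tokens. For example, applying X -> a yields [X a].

L
L :: X
L :: X :: X
L :: X :: X :: X
X :: X :: X :: X
n :: X :: X :: X
n :: a :: X :: X
n :: a :: c :: X
n :: a :: c :: c

[L [L [L [L [X n]] :: [X a]] :: [X c]] :: [X c]]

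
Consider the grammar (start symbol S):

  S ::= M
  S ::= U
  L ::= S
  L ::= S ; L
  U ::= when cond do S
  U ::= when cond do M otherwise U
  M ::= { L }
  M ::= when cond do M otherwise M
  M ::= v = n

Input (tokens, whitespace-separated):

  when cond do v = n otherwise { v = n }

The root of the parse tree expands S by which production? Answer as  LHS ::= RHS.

[S [M when cond do [M v = n] otherwise [M { [L [S [M v = n]]] }]]]

S ::= M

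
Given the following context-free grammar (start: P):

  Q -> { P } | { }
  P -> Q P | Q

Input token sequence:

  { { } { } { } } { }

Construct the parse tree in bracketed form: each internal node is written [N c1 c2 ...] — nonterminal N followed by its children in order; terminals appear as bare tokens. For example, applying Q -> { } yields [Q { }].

P
Q P
{ P } P
{ Q P } P
{ { } P } P
{ { } Q P } P
{ { } { } P } P
{ { } { } Q } P
{ { } { } { } } P
{ { } { } { } } Q
{ { } { } { } } { }

[P [Q { [P [Q { }] [P [Q { }] [P [Q { }]]]] }] [P [Q { }]]]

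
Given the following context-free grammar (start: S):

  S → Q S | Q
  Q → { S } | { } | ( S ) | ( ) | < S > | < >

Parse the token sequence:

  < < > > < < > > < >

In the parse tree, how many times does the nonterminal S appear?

[S [Q < [S [Q < >]] >] [S [Q < [S [Q < >]] >] [S [Q < >]]]]

5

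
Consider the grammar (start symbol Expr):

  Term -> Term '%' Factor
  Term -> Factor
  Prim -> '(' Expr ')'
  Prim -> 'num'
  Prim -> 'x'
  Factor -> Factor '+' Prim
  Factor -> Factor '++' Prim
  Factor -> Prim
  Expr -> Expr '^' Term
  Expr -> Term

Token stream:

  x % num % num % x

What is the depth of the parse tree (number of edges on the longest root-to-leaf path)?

7

[Expr [Term [Term [Term [Term [Factor [Prim x]]] % [Factor [Prim num]]] % [Factor [Prim num]]] % [Factor [Prim x]]]]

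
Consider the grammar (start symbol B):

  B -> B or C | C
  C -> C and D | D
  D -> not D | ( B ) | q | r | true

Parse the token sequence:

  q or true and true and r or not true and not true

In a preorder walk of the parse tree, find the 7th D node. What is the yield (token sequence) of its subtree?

[B [B [B [C [D q]]] or [C [C [C [D true]] and [D true]] and [D r]]] or [C [C [D not [D true]]] and [D not [D true]]]]

not true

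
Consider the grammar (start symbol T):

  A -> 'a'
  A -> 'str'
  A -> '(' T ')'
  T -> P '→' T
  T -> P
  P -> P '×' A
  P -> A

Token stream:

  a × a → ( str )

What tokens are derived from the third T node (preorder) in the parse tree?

str

[T [P [P [A a]] × [A a]] → [T [P [A ( [T [P [A str]]] )]]]]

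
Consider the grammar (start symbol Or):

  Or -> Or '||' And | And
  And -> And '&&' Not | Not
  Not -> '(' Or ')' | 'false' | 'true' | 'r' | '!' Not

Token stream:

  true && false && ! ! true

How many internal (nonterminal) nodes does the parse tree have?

9

[Or [And [And [And [Not true]] && [Not false]] && [Not ! [Not ! [Not true]]]]]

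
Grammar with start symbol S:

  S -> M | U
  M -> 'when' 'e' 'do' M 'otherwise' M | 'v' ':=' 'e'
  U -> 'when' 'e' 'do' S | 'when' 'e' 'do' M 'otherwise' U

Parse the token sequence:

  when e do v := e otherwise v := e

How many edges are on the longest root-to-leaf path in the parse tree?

[S [M when e do [M v := e] otherwise [M v := e]]]

3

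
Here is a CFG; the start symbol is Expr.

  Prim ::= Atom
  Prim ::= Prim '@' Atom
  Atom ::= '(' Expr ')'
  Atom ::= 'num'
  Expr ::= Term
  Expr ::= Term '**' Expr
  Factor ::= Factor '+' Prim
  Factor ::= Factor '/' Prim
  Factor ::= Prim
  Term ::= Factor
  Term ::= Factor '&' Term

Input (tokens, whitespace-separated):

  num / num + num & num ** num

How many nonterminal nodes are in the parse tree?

20

[Expr [Term [Factor [Factor [Factor [Prim [Atom num]]] / [Prim [Atom num]]] + [Prim [Atom num]]] & [Term [Factor [Prim [Atom num]]]]] ** [Expr [Term [Factor [Prim [Atom num]]]]]]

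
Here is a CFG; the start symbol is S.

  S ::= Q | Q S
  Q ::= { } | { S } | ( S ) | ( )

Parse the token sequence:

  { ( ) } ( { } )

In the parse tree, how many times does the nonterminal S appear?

[S [Q { [S [Q ( )]] }] [S [Q ( [S [Q { }]] )]]]

4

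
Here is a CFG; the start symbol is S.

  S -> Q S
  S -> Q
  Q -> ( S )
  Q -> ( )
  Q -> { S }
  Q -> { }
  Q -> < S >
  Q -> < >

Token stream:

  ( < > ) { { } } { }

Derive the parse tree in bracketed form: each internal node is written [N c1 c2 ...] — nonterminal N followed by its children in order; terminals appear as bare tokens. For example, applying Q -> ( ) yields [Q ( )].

S
Q S
( S ) S
( Q ) S
( < > ) S
( < > ) Q S
( < > ) { S } S
( < > ) { Q } S
( < > ) { { } } S
( < > ) { { } } Q
( < > ) { { } } { }

[S [Q ( [S [Q < >]] )] [S [Q { [S [Q { }]] }] [S [Q { }]]]]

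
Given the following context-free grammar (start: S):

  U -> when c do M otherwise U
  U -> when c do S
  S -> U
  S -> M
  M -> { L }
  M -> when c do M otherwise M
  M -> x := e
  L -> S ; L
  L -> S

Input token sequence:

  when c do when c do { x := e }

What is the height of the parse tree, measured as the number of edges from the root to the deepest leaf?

9

[S [U when c do [S [U when c do [S [M { [L [S [M x := e]]] }]]]]]]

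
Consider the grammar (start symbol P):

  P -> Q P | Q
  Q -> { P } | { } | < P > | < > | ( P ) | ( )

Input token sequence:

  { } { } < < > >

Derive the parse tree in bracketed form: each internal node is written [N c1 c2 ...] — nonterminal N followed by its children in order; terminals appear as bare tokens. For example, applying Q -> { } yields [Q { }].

P
Q P
{ } P
{ } Q P
{ } { } P
{ } { } Q
{ } { } < P >
{ } { } < Q >
{ } { } < < > >

[P [Q { }] [P [Q { }] [P [Q < [P [Q < >]] >]]]]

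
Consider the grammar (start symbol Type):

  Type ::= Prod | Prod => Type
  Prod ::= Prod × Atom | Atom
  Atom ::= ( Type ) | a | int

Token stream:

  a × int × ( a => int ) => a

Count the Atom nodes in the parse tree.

[Type [Prod [Prod [Prod [Atom a]] × [Atom int]] × [Atom ( [Type [Prod [Atom a]] => [Type [Prod [Atom int]]]] )]] => [Type [Prod [Atom a]]]]

6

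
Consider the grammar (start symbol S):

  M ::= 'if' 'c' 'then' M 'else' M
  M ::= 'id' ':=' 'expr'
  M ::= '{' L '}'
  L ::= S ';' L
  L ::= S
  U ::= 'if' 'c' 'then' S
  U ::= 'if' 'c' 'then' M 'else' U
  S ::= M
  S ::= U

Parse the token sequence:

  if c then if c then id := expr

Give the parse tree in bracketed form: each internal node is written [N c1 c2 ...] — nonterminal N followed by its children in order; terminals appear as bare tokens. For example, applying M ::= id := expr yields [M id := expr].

[S [U if c then [S [U if c then [S [M id := expr]]]]]]

S
U
if c then S
if c then U
if c then if c then S
if c then if c then M
if c then if c then id := expr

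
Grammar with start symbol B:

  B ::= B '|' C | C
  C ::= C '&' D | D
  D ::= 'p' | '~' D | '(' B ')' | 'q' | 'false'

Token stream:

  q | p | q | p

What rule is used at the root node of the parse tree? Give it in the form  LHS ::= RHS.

[B [B [B [B [C [D q]]] | [C [D p]]] | [C [D q]]] | [C [D p]]]

B ::= B '|' C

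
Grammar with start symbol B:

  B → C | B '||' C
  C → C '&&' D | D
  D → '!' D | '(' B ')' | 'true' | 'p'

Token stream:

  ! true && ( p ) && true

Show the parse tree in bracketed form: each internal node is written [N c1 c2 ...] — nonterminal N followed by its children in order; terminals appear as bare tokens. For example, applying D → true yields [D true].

B
C
C && D
C && D && D
D && D && D
! D && D && D
! true && D && D
! true && ( B ) && D
! true && ( C ) && D
! true && ( D ) && D
! true && ( p ) && D
! true && ( p ) && true

[B [C [C [C [D ! [D true]]] && [D ( [B [C [D p]]] )]] && [D true]]]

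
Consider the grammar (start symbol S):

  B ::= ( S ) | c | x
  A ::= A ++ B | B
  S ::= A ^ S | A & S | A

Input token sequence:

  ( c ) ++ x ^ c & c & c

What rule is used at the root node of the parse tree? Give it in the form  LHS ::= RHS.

[S [A [A [B ( [S [A [B c]]] )]] ++ [B x]] ^ [S [A [B c]] & [S [A [B c]] & [S [A [B c]]]]]]

S ::= A ^ S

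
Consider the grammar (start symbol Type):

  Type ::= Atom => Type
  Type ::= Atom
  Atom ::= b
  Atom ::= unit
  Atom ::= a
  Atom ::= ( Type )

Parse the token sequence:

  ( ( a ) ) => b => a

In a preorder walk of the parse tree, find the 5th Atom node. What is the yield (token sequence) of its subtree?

[Type [Atom ( [Type [Atom ( [Type [Atom a]] )]] )] => [Type [Atom b] => [Type [Atom a]]]]

a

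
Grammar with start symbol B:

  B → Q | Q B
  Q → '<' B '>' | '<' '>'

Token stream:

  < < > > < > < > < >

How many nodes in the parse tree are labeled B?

5

[B [Q < [B [Q < >]] >] [B [Q < >] [B [Q < >] [B [Q < >]]]]]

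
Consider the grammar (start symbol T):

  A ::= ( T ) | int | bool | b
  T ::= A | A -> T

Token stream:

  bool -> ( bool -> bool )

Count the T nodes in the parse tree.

[T [A bool] -> [T [A ( [T [A bool] -> [T [A bool]]] )]]]

4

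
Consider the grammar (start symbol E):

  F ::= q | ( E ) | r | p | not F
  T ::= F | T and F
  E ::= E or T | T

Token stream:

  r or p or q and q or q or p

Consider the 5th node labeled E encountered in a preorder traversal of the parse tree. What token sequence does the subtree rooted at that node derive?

[E [E [E [E [E [T [F r]]] or [T [F p]]] or [T [T [F q]] and [F q]]] or [T [F q]]] or [T [F p]]]

r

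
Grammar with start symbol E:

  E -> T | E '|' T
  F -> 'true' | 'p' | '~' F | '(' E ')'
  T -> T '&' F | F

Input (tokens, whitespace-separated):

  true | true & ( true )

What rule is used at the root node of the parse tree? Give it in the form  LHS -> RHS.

[E [E [T [F true]]] | [T [T [F true]] & [F ( [E [T [F true]]] )]]]

E -> E '|' T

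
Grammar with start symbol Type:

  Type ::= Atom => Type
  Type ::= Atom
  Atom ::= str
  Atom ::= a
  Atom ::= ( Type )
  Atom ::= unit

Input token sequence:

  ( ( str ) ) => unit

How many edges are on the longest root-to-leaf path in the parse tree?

6

[Type [Atom ( [Type [Atom ( [Type [Atom str]] )]] )] => [Type [Atom unit]]]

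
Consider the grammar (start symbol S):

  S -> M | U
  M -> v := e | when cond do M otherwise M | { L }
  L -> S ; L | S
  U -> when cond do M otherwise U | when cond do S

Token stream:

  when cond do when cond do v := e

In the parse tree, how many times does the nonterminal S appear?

[S [U when cond do [S [U when cond do [S [M v := e]]]]]]

3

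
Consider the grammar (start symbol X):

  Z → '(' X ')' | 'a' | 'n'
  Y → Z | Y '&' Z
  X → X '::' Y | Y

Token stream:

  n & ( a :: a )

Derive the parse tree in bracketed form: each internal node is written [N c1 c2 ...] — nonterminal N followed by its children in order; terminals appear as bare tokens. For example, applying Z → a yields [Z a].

[X [Y [Y [Z n]] & [Z ( [X [X [Y [Z a]]] :: [Y [Z a]]] )]]]

X
Y
Y & Z
Z & Z
n & Z
n & ( X )
n & ( X :: Y )
n & ( Y :: Y )
n & ( Z :: Y )
n & ( a :: Y )
n & ( a :: Z )
n & ( a :: a )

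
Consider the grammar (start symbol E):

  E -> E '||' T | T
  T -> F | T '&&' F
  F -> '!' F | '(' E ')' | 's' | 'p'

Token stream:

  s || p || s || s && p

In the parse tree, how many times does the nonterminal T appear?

5

[E [E [E [E [T [F s]]] || [T [F p]]] || [T [F s]]] || [T [T [F s]] && [F p]]]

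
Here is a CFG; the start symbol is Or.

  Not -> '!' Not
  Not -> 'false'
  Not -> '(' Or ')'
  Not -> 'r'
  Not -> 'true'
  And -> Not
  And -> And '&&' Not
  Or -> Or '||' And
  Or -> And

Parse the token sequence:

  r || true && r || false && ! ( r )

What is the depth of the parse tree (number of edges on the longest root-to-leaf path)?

[Or [Or [Or [And [Not r]]] || [And [And [Not true]] && [Not r]]] || [And [And [Not false]] && [Not ! [Not ( [Or [And [Not r]]] )]]]]

7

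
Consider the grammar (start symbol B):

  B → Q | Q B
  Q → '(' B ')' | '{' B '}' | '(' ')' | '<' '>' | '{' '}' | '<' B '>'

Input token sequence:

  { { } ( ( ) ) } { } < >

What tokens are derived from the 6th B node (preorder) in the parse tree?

< >

[B [Q { [B [Q { }] [B [Q ( [B [Q ( )]] )]]] }] [B [Q { }] [B [Q < >]]]]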